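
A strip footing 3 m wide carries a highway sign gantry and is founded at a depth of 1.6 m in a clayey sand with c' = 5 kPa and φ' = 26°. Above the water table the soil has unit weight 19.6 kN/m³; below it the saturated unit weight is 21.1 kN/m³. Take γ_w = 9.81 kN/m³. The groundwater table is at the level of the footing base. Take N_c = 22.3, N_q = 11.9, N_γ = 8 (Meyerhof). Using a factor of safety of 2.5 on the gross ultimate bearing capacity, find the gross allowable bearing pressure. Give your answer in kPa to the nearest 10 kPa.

Overburden at base level: q = 19.6 × 1.6 = 31.36 kPa.
Below the base the soil is submerged, so the ½γBN_γ term uses γ' = 21.1 − 9.81 = 11.29 kN/m³.
Cohesion term c·N_c = 5 × 22.3 = 111.5 kPa; surcharge term q·N_q = 31.36 × 11.9 = 373.18 kPa; self-weight term 0.5·γ·B·N_γ = 0.5 × 11.29 × 3 × 8 = 135.48 kPa.
q_ult = 111.5 + 373.18 + 135.48 = 620.16 kPa.
q_all = 620.16 / 2.5 = 248.07 kPa.

q_all ≈ 250 kPa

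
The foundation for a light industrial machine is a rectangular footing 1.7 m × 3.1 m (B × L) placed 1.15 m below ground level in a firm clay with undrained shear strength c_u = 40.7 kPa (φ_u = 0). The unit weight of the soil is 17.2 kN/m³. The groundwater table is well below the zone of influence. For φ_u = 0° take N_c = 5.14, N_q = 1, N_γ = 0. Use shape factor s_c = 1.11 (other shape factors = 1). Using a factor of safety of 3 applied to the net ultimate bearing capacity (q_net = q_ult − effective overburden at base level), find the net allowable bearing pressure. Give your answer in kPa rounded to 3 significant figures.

Overburden at base level: q = 17.2 × 1.15 = 19.78 kPa.
Cohesion term c·N_c·s_c = 40.7 × 5.14 × 1.11 = 232.21 kPa; surcharge term q·N_q = 19.78 × 1 = 19.78 kPa.
q_ult = 232.21 + 19.78 = 251.99 kPa.
Net ultimate: q_net = 251.99 − 19.78 = 232.21 kPa.
q_all(net) = 232.21 / 3 = 77.403 kPa.

q_all(net) ≈ 77.4 kPa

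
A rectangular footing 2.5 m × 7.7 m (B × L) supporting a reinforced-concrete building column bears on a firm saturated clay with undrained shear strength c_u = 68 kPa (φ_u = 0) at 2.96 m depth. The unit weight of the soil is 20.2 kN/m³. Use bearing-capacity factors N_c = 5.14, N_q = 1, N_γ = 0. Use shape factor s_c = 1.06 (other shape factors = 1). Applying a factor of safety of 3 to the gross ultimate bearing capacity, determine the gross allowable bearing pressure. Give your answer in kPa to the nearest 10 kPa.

q = γ·D_f = 20.2 × 2.96 = 59.792 kPa.
c·N_c·s_c = 68 × 5.14 × 1.06 = 370.49 kPa
q·N_q = 59.792 × 1 = 59.792 kPa
q_ult = 370.49 + 59.792 = 430.28 kPa.
q_all = q_ult / FS = 430.28 / 3 = 143.43 kPa.

q_all ≈ 140 kPa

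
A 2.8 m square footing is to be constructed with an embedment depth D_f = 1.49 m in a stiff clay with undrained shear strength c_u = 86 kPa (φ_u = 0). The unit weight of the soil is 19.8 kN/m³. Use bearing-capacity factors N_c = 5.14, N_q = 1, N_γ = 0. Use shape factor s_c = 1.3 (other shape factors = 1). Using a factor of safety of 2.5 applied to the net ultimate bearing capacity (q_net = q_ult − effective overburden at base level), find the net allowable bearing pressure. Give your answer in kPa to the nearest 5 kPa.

q = γ·D_f = 19.8 × 1.49 = 29.502 kPa.
c·N_c·s_c = 86 × 5.14 × 1.3 = 574.65 kPa
q·N_q = 29.502 × 1 = 29.502 kPa
q_ult = 574.65 + 29.502 = 604.15 kPa.
Net ultimate: q_net = 604.15 − 29.502 = 574.65 kPa.
q_all(net) = 574.65 / 2.5 = 229.86 kPa.

q_all(net) ≈ 230 kPa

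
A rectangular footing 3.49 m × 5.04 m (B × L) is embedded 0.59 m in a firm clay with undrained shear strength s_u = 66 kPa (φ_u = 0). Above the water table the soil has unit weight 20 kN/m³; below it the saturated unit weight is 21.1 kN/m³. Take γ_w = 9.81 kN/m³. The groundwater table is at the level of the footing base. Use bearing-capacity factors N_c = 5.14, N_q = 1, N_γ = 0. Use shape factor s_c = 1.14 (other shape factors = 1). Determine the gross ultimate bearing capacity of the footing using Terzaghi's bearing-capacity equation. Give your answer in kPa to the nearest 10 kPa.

Overburden at base level: q = 20 × 0.59 = 11.8 kPa.
Cohesion term c·N_c·s_c = 66 × 5.14 × 1.14 = 386.73 kPa; surcharge term q·N_q = 11.8 × 1 = 11.8 kPa.
q_ult = 386.73 + 11.8 = 398.53 kPa.

q_ult ≈ 400 kPa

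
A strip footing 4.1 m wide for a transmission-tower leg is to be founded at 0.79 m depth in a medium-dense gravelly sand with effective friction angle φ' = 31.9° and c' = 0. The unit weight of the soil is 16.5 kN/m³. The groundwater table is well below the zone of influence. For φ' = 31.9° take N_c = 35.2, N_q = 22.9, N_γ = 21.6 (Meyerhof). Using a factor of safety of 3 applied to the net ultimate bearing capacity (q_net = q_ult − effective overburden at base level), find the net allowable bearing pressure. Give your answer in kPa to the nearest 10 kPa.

q_all(net) ≈ 340 kPa

Effective surcharge at the founding depth q = γ·D_f = 16.5 × 0.79 = 13.035 kPa.
q_ult = q·N_q + 0.5·γ·B·N_γ
     = 13.035 × 22.9 + 0.5 × 16.5 × 4.1 × 21.6
     = 298.5 + 730.62 = 1029.1 kPa.
Net ultimate: q_net = 1029.1 − 13.035 = 1016.1 kPa.
q_all(net) = 1016.1 / 3 = 338.7 kPa.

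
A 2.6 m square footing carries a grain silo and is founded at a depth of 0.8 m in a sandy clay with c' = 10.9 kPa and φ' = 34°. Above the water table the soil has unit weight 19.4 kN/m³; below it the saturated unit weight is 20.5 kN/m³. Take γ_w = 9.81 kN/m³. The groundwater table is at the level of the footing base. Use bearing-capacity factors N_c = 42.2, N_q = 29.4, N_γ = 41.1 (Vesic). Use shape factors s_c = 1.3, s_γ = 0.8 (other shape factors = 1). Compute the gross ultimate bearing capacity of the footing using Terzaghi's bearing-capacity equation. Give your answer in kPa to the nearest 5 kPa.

q = γ·D_f = 19.4 × 0.8 = 15.52 kPa.
For the ½γBN_γ term take γ' = 20.5 − 9.81 = 10.69 kN/m³ (soil below base is submerged).
c·N_c·s_c = 10.9 × 42.2 × 1.3 = 597.97 kPa
q·N_q = 15.52 × 29.4 = 456.29 kPa
0.5·γ·B·N_γ·s_γ = 0.5 × 10.69 × 2.6 × 41.1 × 0.8 = 456.93 kPa
q_ult = 597.97 + 456.29 + 456.93 = 1511.2 kPa.

q_ult ≈ 1510 kPa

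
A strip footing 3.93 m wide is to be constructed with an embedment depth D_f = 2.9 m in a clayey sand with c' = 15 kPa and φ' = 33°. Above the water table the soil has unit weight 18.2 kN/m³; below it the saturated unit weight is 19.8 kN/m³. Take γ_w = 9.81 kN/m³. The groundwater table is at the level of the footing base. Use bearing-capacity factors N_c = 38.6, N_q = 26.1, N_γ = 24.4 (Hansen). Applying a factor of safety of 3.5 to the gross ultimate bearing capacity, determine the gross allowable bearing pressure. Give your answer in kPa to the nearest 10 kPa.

Overburden at base level: q = 18.2 × 2.9 = 52.78 kPa.
Below the base the soil is submerged, so the ½γBN_γ term uses γ' = 19.8 − 9.81 = 9.99 kN/m³.
Cohesion term c·N_c = 15 × 38.6 = 579 kPa; surcharge term q·N_q = 52.78 × 26.1 = 1377.6 kPa; self-weight term 0.5·γ·B·N_γ = 0.5 × 9.99 × 3.93 × 24.4 = 478.98 kPa.
q_ult = 579 + 1377.6 + 478.98 = 2435.5 kPa.
q_all = q_ult / FS = 2435.5 / 3.5 = 695.87 kPa.

q_all ≈ 700 kPa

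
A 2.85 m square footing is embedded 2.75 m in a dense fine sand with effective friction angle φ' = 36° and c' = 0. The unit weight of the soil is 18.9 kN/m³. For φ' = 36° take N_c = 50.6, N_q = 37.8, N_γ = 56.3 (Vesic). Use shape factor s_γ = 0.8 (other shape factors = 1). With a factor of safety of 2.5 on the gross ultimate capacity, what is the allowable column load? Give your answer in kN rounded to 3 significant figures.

P_all ≈ 10300 kN

Effective surcharge at the founding depth q = γ·D_f = 18.9 × 2.75 = 51.975 kPa.
q_ult = q·N_q + 0.5·γ·B·N_γ·s_γ
     = 51.975 × 37.8 + 0.5 × 18.9 × 2.85 × 56.3 × 0.8
     = 1964.7 + 1213 = 3177.7 kPa.
Gross allowable pressure q_all = 3177.7 / 2.5 = 1271.1 kPa.
Footing area = 8.1225 m², so allowable column load = 1271.1 × 8.1225 = 10324 kN.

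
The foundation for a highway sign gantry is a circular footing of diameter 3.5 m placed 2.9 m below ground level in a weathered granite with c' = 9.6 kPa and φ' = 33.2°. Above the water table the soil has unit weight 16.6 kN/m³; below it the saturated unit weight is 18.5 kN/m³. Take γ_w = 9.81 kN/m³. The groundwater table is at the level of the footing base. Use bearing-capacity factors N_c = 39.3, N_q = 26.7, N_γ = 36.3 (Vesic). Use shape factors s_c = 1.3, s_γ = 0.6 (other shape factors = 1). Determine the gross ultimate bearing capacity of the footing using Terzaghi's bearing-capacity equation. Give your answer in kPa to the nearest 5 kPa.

Effective surcharge at the founding depth q = γ·D_f = 16.6 × 2.9 = 48.14 kPa.
The water table coincides with the base, so in the self-weight term γ → γ' = 8.69 kN/m³.
q_ult = c·N_c·s_c + q·N_q + 0.5·γ·B·N_γ·s_γ
     = 9.6 × 39.3 × 1.3 + 48.14 × 26.7 + 0.5 × 8.69 × 3.5 × 36.3 × 0.6
     = 490.46 + 1285.3 + 331.22 = 2107 kPa.

q_ult ≈ 2105 kPa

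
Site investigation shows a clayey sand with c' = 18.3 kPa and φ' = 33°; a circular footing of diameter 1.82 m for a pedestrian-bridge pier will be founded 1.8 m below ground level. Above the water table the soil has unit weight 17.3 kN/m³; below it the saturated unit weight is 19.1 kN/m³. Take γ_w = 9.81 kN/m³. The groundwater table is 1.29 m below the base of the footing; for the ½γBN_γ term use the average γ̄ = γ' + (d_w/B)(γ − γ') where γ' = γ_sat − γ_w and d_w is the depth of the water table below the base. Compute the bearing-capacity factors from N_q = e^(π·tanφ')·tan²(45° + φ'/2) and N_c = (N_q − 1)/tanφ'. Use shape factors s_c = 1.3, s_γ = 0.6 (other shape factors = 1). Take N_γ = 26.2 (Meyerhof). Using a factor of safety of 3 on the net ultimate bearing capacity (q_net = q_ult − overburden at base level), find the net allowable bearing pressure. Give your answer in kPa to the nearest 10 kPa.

N_q = e^(π·tan33°)·tan²(61.5°) = 26.09; N_c = (N_q − 1)/tanφ' = 38.64.
Overburden at base level: q = 17.3 × 1.8 = 31.14 kPa.
The water table is 1.29 m below the base (< B = 1.82 m), so the ½γBN_γ term uses γ̄ = γ' + (d_w/B)(γ − γ') = 9.29 + (1.29/1.82)(17.3 − 9.29) = 14.967 kN/m³.
Cohesion term c·N_c·s_c = 18.3 × 38.638 × 1.3 = 919.21 kPa; surcharge term q·N_q = 31.14 × 26.092 = 812.51 kPa; self-weight term 0.5·γ·B·N_γ·s_γ = 0.5 × 14.967 × 1.82 × 26.2 × 0.6 = 214.11 kPa.
q_ult = 919.21 + 812.51 + 214.11 = 1945.8 kPa.
q_net = 1945.8 − 31.14 = 1914.7 kPa.
q_all(net) = 1914.7 / 3 = 638.23 kPa.

q_all(net) ≈ 640 kPa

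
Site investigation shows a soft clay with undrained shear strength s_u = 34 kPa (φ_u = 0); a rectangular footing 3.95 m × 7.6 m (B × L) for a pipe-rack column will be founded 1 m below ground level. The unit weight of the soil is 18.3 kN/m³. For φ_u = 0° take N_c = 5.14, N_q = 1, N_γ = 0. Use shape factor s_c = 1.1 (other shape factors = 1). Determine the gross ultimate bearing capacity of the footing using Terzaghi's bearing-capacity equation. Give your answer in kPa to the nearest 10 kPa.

q = γ·D_f = 18.3 × 1 = 18.3 kPa.
c·N_c·s_c = 34 × 5.14 × 1.1 = 192.24 kPa
q·N_q = 18.3 × 1 = 18.3 kPa
q_ult = 192.24 + 18.3 = 210.54 kPa.

q_ult ≈ 210 kPa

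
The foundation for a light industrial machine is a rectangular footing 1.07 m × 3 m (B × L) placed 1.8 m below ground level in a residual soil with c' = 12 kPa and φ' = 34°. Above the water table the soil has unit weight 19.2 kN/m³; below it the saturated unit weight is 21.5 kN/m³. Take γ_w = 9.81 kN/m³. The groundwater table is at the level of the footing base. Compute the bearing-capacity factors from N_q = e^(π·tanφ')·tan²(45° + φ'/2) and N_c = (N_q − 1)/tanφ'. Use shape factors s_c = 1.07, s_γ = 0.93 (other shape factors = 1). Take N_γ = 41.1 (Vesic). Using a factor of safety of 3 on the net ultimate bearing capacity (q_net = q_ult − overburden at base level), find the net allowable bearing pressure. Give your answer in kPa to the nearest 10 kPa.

q_all(net) ≈ 590 kPa

N_q = e^(π·tan34°)·tan²(62°) = 29.44; N_c = (N_q − 1)/tanφ' = 42.16.
Overburden at base level: q = 19.2 × 1.8 = 34.56 kPa.
Below the base the soil is submerged, so the ½γBN_γ term uses γ' = 21.5 − 9.81 = 11.69 kN/m³.
Cohesion term c·N_c·s_c = 12 × 42.164 × 1.07 = 541.38 kPa; surcharge term q·N_q = 34.56 × 29.44 = 1017.4 kPa; self-weight term 0.5·γ·B·N_γ·s_γ = 0.5 × 11.69 × 1.07 × 41.1 × 0.93 = 239.05 kPa.
q_ult = 541.38 + 1017.4 + 239.05 = 1797.9 kPa.
q_net = 1797.9 − 34.56 = 1763.3 kPa.
q_all(net) = 1763.3 / 3 = 587.77 kPa.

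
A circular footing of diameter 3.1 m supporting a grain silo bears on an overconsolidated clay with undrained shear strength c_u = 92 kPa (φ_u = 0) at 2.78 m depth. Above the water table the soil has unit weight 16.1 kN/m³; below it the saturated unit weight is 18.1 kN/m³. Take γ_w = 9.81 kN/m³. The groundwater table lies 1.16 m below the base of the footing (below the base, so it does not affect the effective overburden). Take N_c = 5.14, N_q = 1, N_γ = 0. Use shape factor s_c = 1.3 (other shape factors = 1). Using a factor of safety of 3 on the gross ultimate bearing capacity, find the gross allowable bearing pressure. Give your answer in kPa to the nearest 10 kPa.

q_all ≈ 220 kPa

q = γ·D_f = 16.1 × 2.78 = 44.758 kPa.
c·N_c·s_c = 92 × 5.14 × 1.3 = 614.74 kPa
q·N_q = 44.758 × 1 = 44.758 kPa
q_ult = 614.74 + 44.758 = 659.5 kPa.
q_all = 659.5 / 3 = 219.83 kPa.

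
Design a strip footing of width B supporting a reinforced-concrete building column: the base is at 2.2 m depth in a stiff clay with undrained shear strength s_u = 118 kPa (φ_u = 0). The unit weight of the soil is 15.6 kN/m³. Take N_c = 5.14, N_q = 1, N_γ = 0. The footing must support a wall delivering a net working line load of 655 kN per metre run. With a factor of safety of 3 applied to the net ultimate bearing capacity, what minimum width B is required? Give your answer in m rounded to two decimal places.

Effective surcharge at the founding depth q = γ·D_f = 15.6 × 2.2 = 34.32 kPa.
q_ult = c·N_c + q·N_q
     = 118 × 5.14 + 34.32 × 1
     = 606.52 + 34.32 = 640.84 kPa.
For φ = 0 the ½γBN_γ term vanishes, so q_ult is independent of B. q_net = 640.84 − 34.32 = 606.52 kPa; q_all(net) = 606.52/3 = 202.17 kPa.
Required width B = w / q_all(net) = 655 / 202.17 = 3.24 m.

B = 3.24 m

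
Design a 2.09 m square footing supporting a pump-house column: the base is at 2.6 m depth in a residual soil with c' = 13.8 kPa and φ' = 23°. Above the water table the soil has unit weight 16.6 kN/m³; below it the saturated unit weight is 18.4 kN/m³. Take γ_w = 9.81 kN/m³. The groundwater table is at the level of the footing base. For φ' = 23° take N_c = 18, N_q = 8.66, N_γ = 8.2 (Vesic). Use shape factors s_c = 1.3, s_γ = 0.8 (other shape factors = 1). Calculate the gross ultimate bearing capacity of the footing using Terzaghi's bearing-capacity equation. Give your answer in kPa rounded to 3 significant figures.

q_ult ≈ 756 kPa

q = γ·D_f = 16.6 × 2.6 = 43.16 kPa.
For the ½γBN_γ term take γ' = 18.4 − 9.81 = 8.59 kN/m³ (soil below base is submerged).
c·N_c·s_c = 13.8 × 18 × 1.3 = 322.92 kPa
q·N_q = 43.16 × 8.66 = 373.77 kPa
0.5·γ·B·N_γ·s_γ = 0.5 × 8.59 × 2.09 × 8.2 × 0.8 = 58.886 kPa
q_ult = 322.92 + 373.77 + 58.886 = 755.57 kPa.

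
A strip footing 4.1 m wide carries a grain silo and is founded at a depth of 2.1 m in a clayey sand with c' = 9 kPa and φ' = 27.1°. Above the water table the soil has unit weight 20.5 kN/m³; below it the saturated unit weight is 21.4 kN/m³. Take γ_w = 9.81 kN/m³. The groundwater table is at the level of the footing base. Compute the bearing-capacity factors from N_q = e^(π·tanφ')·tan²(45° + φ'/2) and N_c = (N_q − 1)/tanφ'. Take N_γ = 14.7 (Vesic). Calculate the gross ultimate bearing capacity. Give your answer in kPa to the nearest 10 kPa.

q_ult ≈ 1140 kPa

tan27.1° = 0.5117, so N_q = e^(π×0.5117)·tan²(58.55°) = 4.991 × 2.673 = 13.34.
N_c = (13.34 − 1)/tan27.1° = 24.12.
q = γ·D_f = 20.5 × 2.1 = 43.05 kPa.
For the ½γBN_γ term take γ' = 21.4 − 9.81 = 11.59 kN/m³ (soil below base is submerged).
c·N_c = 9 × 24.12 = 217.08 kPa
q·N_q = 43.05 × 13.343 = 574.41 kPa
0.5·γ·B·N_γ = 0.5 × 11.59 × 4.1 × 14.7 = 349.26 kPa
q_ult = 217.08 + 574.41 + 349.26 = 1140.8 kPa.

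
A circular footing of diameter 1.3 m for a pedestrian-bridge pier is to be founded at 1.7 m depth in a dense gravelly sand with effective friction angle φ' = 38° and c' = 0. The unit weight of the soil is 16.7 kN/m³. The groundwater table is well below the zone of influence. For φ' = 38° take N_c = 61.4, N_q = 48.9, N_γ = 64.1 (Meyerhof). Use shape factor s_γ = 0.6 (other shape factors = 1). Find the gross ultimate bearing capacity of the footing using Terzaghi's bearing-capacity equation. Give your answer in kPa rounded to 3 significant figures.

q_ult ≈ 1810 kPa

Effective surcharge at the founding depth q = γ·D_f = 16.7 × 1.7 = 28.39 kPa.
q_ult = q·N_q + 0.5·γ·B·N_γ·s_γ
     = 28.39 × 48.9 + 0.5 × 16.7 × 1.3 × 64.1 × 0.6
     = 1388.3 + 417.48 = 1805.8 kPa.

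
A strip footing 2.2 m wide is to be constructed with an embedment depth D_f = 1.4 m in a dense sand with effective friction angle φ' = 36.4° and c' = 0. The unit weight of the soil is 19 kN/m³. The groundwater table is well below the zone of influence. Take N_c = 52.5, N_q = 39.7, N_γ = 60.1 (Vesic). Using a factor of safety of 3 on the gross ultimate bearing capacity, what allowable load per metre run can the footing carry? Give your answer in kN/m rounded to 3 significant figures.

≈ 1700 kN/m

q = γ·D_f = 19 × 1.4 = 26.6 kPa.
q·N_q = 26.6 × 39.7 = 1056 kPa
0.5·γ·B·N_γ = 0.5 × 19 × 2.2 × 60.1 = 1256.1 kPa
q_ult = 1056 + 1256.1 = 2312.1 kPa.
Gross allowable pressure q_all = 2312.1 / 3 = 770.7 kPa.
Allowable wall load = q_all × B = 770.7 × 2.2 = 1695.5 kN per metre run.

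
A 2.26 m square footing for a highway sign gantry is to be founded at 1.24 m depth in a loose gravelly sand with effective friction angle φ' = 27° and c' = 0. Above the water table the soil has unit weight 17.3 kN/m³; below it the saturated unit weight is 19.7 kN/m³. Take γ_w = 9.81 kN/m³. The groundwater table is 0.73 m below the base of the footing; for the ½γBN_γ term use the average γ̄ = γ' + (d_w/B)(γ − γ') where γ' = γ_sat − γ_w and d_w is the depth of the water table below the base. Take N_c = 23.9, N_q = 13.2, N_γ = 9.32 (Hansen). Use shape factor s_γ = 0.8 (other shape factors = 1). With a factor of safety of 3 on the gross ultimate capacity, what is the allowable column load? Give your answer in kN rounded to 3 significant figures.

P_all ≈ 658 kN

q = γ·D_f = 17.3 × 1.24 = 21.452 kPa.
γ' = 9.89 kN/m³; averaging over the depth B below the base, γ̄ = γ' + (d_w/B)(γ − γ') = 12.283 kN/m³.
q·N_q = 21.452 × 13.2 = 283.17 kPa
0.5·γ·B·N_γ·s_γ = 0.5 × 12.283 × 2.26 × 9.32 × 0.8 = 103.49 kPa
q_ult = 283.17 + 103.49 = 386.66 kPa.
Gross allowable pressure q_all = 386.66 / 3 = 128.89 kPa.
Footing area = 5.1076 m², so allowable column load = 128.89 × 5.1076 = 658.3 kN.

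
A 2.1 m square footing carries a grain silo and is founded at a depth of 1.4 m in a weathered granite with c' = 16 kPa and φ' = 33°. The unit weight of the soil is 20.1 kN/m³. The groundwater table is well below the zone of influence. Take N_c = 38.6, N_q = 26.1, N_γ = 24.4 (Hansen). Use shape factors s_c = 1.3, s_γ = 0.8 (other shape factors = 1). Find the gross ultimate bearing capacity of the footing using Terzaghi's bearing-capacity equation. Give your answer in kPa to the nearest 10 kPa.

q = γ·D_f = 20.1 × 1.4 = 28.14 kPa.
c·N_c·s_c = 16 × 38.6 × 1.3 = 802.88 kPa
q·N_q = 28.14 × 26.1 = 734.45 kPa
0.5·γ·B·N_γ·s_γ = 0.5 × 20.1 × 2.1 × 24.4 × 0.8 = 411.97 kPa
q_ult = 802.88 + 734.45 + 411.97 = 1949.3 kPa.

q_ult ≈ 1950 kPa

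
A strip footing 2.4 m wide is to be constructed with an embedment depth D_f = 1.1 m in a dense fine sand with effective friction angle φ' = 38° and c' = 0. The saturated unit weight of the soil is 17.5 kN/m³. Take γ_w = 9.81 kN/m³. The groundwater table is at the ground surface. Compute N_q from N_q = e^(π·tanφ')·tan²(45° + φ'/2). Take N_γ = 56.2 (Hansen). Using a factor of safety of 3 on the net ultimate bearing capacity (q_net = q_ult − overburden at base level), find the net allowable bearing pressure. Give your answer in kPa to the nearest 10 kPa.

N_q = e^(π·tan38°)·tan²(64°) = 48.93.
With the water table at the surface the whole profile is submerged: γ' = 17.5 − 9.81 = 7.69 kN/m³, so q = γ'·D_f = 8.459 kPa; the same γ' applies in the ½γBN_γ term.
q_ult = q·N_q + 0.5·γ·B·N_γ
     = 8.459 × 48.933 + 0.5 × 7.69 × 2.4 × 56.2
     = 413.93 + 518.61 = 932.54 kPa.
q_net = 932.54 − 8.459 = 924.08 kPa.
q_all(net) = 924.08 / 3 = 308.03 kPa.

q_all(net) ≈ 310 kPa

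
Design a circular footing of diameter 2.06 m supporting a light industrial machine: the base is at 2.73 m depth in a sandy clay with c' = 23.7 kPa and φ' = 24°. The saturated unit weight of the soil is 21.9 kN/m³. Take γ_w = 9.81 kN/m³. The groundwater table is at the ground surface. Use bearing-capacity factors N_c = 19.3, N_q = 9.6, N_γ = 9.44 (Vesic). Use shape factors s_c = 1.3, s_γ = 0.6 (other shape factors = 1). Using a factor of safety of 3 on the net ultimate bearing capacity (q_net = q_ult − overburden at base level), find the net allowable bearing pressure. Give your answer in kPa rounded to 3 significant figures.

Water table at ground surface, so effective unit weight γ' = 21.9 − 9.81 = 12.09 kN/m³ is used throughout; overburden q = 12.09 × 2.73 = 33.006 kPa; the same γ' applies in the ½γBN_γ term.
Cohesion term c·N_c·s_c = 23.7 × 19.3 × 1.3 = 594.63 kPa; surcharge term q·N_q = 33.006 × 9.6 = 316.85 kPa; self-weight term 0.5·γ·B·N_γ·s_γ = 0.5 × 12.09 × 2.06 × 9.44 × 0.6 = 70.532 kPa.
q_ult = 594.63 + 316.85 + 70.532 = 982.02 kPa.
q_net = 982.02 − 33.006 = 949.01 kPa.
q_all(net) = 949.01 / 3 = 316.34 kPa.

q_all(net) ≈ 316 kPa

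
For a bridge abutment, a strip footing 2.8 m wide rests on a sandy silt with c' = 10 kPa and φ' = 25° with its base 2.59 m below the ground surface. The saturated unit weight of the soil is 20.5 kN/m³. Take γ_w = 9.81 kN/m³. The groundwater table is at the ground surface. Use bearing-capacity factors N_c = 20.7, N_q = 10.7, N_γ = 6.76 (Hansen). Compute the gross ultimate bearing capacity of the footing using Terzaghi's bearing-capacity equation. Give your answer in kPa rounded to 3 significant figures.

q_ult ≈ 604 kPa

With the water table at the surface the whole profile is submerged: γ' = 20.5 − 9.81 = 10.69 kN/m³, so q = γ'·D_f = 27.687 kPa; the same γ' applies in the ½γBN_γ term.
q_ult = c·N_c + q·N_q + 0.5·γ·B·N_γ
     = 10 × 20.7 + 27.687 × 10.7 + 0.5 × 10.69 × 2.8 × 6.76
     = 207 + 296.25 + 101.17 = 604.42 kPa.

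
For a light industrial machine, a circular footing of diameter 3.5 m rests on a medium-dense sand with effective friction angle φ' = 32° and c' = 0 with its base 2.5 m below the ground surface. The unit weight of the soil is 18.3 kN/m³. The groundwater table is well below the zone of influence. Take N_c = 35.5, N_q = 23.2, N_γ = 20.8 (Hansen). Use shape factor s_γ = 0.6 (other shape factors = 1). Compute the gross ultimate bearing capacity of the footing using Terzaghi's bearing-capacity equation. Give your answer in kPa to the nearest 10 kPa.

q_ult ≈ 1460 kPa

Overburden at base level: q = 18.3 × 2.5 = 45.75 kPa.
Surcharge term q·N_q = 45.75 × 23.2 = 1061.4 kPa; self-weight term 0.5·γ·B·N_γ·s_γ = 0.5 × 18.3 × 3.5 × 20.8 × 0.6 = 399.67 kPa.
q_ult = 1061.4 + 399.67 = 1461.1 kPa.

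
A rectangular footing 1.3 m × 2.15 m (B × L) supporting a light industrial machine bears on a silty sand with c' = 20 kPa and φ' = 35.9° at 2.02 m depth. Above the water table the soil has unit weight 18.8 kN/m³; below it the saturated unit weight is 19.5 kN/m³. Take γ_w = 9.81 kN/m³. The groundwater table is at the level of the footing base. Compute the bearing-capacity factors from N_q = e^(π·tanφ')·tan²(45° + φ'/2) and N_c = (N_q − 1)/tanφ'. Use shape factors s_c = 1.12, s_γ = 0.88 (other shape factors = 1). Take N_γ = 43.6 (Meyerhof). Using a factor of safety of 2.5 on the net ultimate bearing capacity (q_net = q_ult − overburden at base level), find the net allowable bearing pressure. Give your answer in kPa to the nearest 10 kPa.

N_q = e^(π·tan35.9°)·tan²(62.95°) = 37.28; N_c = (N_q − 1)/tanφ' = 50.11.
Overburden at base level: q = 18.8 × 2.02 = 37.976 kPa.
Below the base the soil is submerged, so the ½γBN_γ term uses γ' = 19.5 − 9.81 = 9.69 kN/m³.
Cohesion term c·N_c·s_c = 20 × 50.115 × 1.12 = 1122.6 kPa; surcharge term q·N_q = 37.976 × 37.277 = 1415.6 kPa; self-weight term 0.5·γ·B·N_γ·s_γ = 0.5 × 9.69 × 1.3 × 43.6 × 0.88 = 241.66 kPa.
q_ult = 1122.6 + 1415.6 + 241.66 = 2779.9 kPa.
q_net = 2779.9 − 37.976 = 2741.9 kPa.
q_all(net) = 2741.9 / 2.5 = 1096.8 kPa.

q_all(net) ≈ 1100 kPa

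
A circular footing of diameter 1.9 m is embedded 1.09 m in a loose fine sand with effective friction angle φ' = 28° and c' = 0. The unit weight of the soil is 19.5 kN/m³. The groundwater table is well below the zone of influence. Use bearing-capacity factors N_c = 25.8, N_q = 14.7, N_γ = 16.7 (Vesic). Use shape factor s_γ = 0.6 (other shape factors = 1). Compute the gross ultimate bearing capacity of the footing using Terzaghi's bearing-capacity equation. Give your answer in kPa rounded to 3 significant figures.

Overburden at base level: q = 19.5 × 1.09 = 21.255 kPa.
Surcharge term q·N_q = 21.255 × 14.7 = 312.45 kPa; self-weight term 0.5·γ·B·N_γ·s_γ = 0.5 × 19.5 × 1.9 × 16.7 × 0.6 = 185.62 kPa.
q_ult = 312.45 + 185.62 = 498.07 kPa.

q_ult ≈ 498 kPa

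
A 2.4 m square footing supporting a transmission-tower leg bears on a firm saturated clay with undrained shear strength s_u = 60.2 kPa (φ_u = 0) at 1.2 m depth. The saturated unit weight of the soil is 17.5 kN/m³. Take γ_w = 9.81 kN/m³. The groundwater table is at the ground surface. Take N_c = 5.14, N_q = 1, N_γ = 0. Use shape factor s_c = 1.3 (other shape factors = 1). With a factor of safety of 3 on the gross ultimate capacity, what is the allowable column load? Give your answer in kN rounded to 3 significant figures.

P_all ≈ 790 kN

γ' = 17.5 − 9.81 = 7.69 kN/m³ (submerged throughout). q = 7.69 × 1.2 = 9.228 kPa.
c·N_c·s_c = 60.2 × 5.14 × 1.3 = 402.26 kPa
q·N_q = 9.228 × 1 = 9.228 kPa
q_ult = 402.26 + 9.228 = 411.48 kPa.
Gross allowable pressure q_all = 411.48 / 3 = 137.16 kPa.
Footing area = 5.76 m², so allowable column load = 137.16 × 5.76 = 790.05 kN.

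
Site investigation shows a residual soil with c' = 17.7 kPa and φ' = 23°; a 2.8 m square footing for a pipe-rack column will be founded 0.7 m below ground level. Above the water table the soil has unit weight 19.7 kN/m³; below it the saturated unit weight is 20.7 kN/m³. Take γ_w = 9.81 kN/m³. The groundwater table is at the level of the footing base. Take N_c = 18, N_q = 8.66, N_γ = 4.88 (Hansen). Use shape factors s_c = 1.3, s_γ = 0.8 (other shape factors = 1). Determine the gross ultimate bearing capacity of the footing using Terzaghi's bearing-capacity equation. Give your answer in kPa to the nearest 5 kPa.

Effective surcharge at the founding depth q = γ·D_f = 19.7 × 0.7 = 13.79 kPa.
The water table coincides with the base, so in the self-weight term γ → γ' = 10.89 kN/m³.
q_ult = c·N_c·s_c + q·N_q + 0.5·γ·B·N_γ·s_γ
     = 17.7 × 18 × 1.3 + 13.79 × 8.66 + 0.5 × 10.89 × 2.8 × 4.88 × 0.8
     = 414.18 + 119.42 + 59.52 = 593.12 kPa.

q_ult ≈ 595 kPa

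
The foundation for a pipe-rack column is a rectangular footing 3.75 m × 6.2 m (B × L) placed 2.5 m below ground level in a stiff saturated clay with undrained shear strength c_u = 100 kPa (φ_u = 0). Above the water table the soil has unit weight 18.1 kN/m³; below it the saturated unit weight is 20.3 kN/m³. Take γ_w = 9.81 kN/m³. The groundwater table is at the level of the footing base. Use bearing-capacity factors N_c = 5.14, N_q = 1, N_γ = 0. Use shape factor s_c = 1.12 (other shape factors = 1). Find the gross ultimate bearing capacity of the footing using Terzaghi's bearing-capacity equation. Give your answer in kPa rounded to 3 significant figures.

q_ult ≈ 621 kPa

Effective surcharge at the founding depth q = γ·D_f = 18.1 × 2.5 = 45.25 kPa.
q_ult = c·N_c·s_c + q·N_q
     = 100 × 5.14 × 1.12 + 45.25 × 1
     = 575.68 + 45.25 = 620.93 kPa.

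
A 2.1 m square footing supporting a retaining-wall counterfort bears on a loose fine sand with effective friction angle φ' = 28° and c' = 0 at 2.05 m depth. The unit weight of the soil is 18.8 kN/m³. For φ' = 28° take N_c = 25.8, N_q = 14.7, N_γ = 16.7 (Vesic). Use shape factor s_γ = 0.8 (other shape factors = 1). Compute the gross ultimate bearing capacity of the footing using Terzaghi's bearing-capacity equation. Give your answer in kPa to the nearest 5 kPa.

q = γ·D_f = 18.8 × 2.05 = 38.54 kPa.
q·N_q = 38.54 × 14.7 = 566.54 kPa
0.5·γ·B·N_γ·s_γ = 0.5 × 18.8 × 2.1 × 16.7 × 0.8 = 263.73 kPa
q_ult = 566.54 + 263.73 = 830.26 kPa.

q_ult ≈ 830 kPa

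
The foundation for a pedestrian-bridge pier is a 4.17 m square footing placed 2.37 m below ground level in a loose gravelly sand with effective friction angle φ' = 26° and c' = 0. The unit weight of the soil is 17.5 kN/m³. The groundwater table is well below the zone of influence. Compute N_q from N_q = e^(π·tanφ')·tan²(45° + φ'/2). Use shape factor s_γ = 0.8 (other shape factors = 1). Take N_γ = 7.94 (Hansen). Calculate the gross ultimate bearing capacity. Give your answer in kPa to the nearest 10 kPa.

tan26° = 0.4877, so N_q = e^(π×0.4877)·tan²(58°) = 4.629 × 2.561 = 11.85.
q = γ·D_f = 17.5 × 2.37 = 41.475 kPa.
q·N_q = 41.475 × 11.854 = 491.65 kPa
0.5·γ·B·N_γ·s_γ = 0.5 × 17.5 × 4.17 × 7.94 × 0.8 = 231.77 kPa
q_ult = 491.65 + 231.77 = 723.42 kPa.

q_ult ≈ 720 kPa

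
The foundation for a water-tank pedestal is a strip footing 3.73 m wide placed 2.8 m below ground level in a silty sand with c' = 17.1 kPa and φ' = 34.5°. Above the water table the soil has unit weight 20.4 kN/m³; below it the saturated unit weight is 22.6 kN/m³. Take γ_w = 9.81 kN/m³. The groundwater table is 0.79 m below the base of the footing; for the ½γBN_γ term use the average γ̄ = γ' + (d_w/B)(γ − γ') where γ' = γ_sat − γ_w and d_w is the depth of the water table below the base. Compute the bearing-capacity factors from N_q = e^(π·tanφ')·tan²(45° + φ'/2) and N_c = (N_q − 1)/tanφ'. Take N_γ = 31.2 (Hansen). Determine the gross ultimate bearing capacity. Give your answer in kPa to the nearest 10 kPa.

q_ult ≈ 3380 kPa

tan34.5° = 0.6873, so N_q = e^(π×0.6873)·tan²(62.25°) = 8.664 × 3.613 = 31.3.
N_c = (31.3 − 1)/tan34.5° = 44.09.
Effective surcharge at the founding depth q = γ·D_f = 20.4 × 2.8 = 57.12 kPa.
With d_w = 0.79 m < B, γ̄ = 12.79 + (0.79/3.73) × (20.4 − 12.79) = 14.402 kN/m³.
q_ult = c·N_c + q·N_q + 0.5·γ·B·N_γ
     = 17.1 × 44.085 + 57.12 × 31.299 + 0.5 × 14.402 × 3.73 × 31.2
     = 753.86 + 1787.8 + 838.01 = 3379.7 kPa.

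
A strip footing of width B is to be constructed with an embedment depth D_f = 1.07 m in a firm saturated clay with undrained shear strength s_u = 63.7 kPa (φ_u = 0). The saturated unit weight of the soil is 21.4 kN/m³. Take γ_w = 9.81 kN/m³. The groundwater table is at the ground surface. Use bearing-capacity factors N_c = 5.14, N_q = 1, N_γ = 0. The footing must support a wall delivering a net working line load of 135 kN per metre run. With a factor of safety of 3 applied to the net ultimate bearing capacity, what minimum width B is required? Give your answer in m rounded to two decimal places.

With the water table at the surface the whole profile is submerged: γ' = 21.4 − 9.81 = 11.59 kN/m³, so q = γ'·D_f = 12.401 kPa.
q_ult = c·N_c + q·N_q
     = 63.7 × 5.14 + 12.401 × 1
     = 327.42 + 12.401 = 339.82 kPa.
For φ = 0 the ½γBN_γ term vanishes, so q_ult is independent of B. q_net = 339.82 − 12.401 = 327.42 kPa; q_all(net) = 327.42/3 = 109.14 kPa.
Required width B = w / q_all(net) = 135 / 109.14 = 1.237 m.

B = 1.24 m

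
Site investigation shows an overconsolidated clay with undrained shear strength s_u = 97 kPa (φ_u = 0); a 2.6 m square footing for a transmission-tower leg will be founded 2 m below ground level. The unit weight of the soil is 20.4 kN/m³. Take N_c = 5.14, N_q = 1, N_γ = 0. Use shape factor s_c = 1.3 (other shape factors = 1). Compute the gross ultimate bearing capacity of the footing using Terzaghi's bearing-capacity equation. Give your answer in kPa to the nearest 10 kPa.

q_ult ≈ 690 kPa

q = γ·D_f = 20.4 × 2 = 40.8 kPa.
c·N_c·s_c = 97 × 5.14 × 1.3 = 648.15 kPa
q·N_q = 40.8 × 1 = 40.8 kPa
q_ult = 648.15 + 40.8 = 688.95 kPa.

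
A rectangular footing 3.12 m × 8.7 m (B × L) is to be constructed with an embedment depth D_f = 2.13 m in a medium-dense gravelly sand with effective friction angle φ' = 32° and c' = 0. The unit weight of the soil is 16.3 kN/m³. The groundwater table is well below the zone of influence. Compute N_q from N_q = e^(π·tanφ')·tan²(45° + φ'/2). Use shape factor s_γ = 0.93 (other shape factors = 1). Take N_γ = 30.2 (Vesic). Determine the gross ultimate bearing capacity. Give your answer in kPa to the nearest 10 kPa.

tan32° = 0.6249, so N_q = e^(π×0.6249)·tan²(61°) = 7.121 × 3.255 = 23.18.
Overburden at base level: q = 16.3 × 2.13 = 34.719 kPa.
Surcharge term q·N_q = 34.719 × 23.177 = 804.67 kPa; self-weight term 0.5·γ·B·N_γ·s_γ = 0.5 × 16.3 × 3.12 × 30.2 × 0.93 = 714.17 kPa.
q_ult = 804.67 + 714.17 = 1518.8 kPa.

q_ult ≈ 1520 kPa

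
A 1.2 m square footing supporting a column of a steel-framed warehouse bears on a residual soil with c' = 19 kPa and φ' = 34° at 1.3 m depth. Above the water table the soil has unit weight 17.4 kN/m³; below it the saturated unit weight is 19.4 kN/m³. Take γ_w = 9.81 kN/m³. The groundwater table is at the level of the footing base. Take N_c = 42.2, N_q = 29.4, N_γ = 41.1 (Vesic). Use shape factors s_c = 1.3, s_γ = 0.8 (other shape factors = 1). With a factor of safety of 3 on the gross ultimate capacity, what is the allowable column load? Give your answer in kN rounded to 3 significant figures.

P_all ≈ 910 kN

Effective surcharge at the founding depth q = γ·D_f = 17.4 × 1.3 = 22.62 kPa.
The water table coincides with the base, so in the self-weight term γ → γ' = 9.59 kN/m³.
q_ult = c·N_c·s_c + q·N_q + 0.5·γ·B·N_γ·s_γ
     = 19 × 42.2 × 1.3 + 22.62 × 29.4 + 0.5 × 9.59 × 1.2 × 41.1 × 0.8
     = 1042.3 + 665.03 + 189.19 = 1896.6 kPa.
Gross allowable pressure q_all = 1896.6 / 3 = 632.19 kPa.
Footing area = 1.44 m², so allowable column load = 632.19 × 1.44 = 910.35 kN.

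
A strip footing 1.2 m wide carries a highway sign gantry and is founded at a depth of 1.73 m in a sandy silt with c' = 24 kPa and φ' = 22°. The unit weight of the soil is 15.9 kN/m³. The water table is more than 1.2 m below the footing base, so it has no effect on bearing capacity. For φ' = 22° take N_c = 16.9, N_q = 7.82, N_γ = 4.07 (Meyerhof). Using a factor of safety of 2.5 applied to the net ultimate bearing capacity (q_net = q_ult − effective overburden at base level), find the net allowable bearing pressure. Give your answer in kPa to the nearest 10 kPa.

Overburden at base level: q = 15.9 × 1.73 = 27.507 kPa.
Cohesion term c·N_c = 24 × 16.9 = 405.6 kPa; surcharge term q·N_q = 27.507 × 7.82 = 215.1 kPa; self-weight term 0.5·γ·B·N_γ = 0.5 × 15.9 × 1.2 × 4.07 = 38.828 kPa.
q_ult = 405.6 + 215.1 + 38.828 = 659.53 kPa.
Net ultimate: q_net = 659.53 − 27.507 = 632.03 kPa.
q_all(net) = 632.03 / 2.5 = 252.81 kPa.

q_all(net) ≈ 250 kPa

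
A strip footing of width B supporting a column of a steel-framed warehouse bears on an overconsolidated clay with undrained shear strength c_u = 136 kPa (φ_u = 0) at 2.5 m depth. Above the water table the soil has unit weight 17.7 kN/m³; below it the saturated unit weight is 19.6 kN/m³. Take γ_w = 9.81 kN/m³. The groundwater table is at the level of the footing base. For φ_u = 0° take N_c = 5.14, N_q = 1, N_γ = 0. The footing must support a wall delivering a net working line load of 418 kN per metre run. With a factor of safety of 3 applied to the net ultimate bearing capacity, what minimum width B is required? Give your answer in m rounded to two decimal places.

Effective surcharge at the founding depth q = γ·D_f = 17.7 × 2.5 = 44.25 kPa.
q_ult = c·N_c + q·N_q
     = 136 × 5.14 + 44.25 × 1
     = 699.04 + 44.25 = 743.29 kPa.
For φ = 0 the ½γBN_γ term vanishes, so q_ult is independent of B. q_net = 743.29 − 44.25 = 699.04 kPa; q_all(net) = 699.04/3 = 233.01 kPa.
Required width B = w / q_all(net) = 418 / 233.01 = 1.794 m.

B = 1.79 m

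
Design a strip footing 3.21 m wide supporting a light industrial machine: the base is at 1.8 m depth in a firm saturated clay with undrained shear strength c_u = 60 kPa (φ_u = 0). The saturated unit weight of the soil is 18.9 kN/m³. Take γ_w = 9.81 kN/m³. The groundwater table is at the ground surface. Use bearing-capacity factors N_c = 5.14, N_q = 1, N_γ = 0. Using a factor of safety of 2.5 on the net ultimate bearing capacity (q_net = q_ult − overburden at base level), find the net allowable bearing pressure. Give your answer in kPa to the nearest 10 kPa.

q_all(net) ≈ 120 kPa

γ' = 18.9 − 9.81 = 9.09 kN/m³ (submerged throughout). q = 9.09 × 1.8 = 16.362 kPa.
c·N_c = 60 × 5.14 = 308.4 kPa
q·N_q = 16.362 × 1 = 16.362 kPa
q_ult = 308.4 + 16.362 = 324.76 kPa.
q_net = 324.76 − 16.362 = 308.4 kPa.
q_all(net) = 308.4 / 2.5 = 123.36 kPa.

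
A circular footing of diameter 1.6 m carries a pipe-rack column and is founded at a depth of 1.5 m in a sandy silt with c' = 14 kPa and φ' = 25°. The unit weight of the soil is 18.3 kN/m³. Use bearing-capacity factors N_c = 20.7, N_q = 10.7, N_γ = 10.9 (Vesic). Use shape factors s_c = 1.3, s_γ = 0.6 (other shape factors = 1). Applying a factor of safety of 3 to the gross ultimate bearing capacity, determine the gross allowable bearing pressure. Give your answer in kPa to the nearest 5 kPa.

q_all ≈ 255 kPa

q = γ·D_f = 18.3 × 1.5 = 27.45 kPa.
c·N_c·s_c = 14 × 20.7 × 1.3 = 376.74 kPa
q·N_q = 27.45 × 10.7 = 293.72 kPa
0.5·γ·B·N_γ·s_γ = 0.5 × 18.3 × 1.6 × 10.9 × 0.6 = 95.746 kPa
q_ult = 376.74 + 293.72 + 95.746 = 766.2 kPa.
q_all = q_ult / FS = 766.2 / 3 = 255.4 kPa.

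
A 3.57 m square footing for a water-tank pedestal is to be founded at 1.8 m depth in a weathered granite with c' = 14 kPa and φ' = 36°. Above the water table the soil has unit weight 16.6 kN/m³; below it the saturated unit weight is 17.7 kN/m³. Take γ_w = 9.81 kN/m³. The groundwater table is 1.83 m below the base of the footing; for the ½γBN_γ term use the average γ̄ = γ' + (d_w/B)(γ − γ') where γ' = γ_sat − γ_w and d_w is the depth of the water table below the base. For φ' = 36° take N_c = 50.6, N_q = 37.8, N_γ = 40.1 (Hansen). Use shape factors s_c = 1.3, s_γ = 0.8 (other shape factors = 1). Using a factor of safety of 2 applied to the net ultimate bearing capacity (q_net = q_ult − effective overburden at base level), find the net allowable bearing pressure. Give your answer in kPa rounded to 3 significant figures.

q = γ·D_f = 16.6 × 1.8 = 29.88 kPa.
γ' = 7.89 kN/m³; averaging over the depth B below the base, γ̄ = γ' + (d_w/B)(γ − γ') = 12.355 kN/m³.
c·N_c·s_c = 14 × 50.6 × 1.3 = 920.92 kPa
q·N_q = 29.88 × 37.8 = 1129.5 kPa
0.5·γ·B·N_γ·s_γ = 0.5 × 12.355 × 3.57 × 40.1 × 0.8 = 707.47 kPa
q_ult = 920.92 + 1129.5 + 707.47 = 2757.9 kPa.
Net ultimate: q_net = 2757.9 − 29.88 = 2728 kPa.
q_all(net) = 2728 / 2 = 1364 kPa.

q_all(net) ≈ 1360 kPa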